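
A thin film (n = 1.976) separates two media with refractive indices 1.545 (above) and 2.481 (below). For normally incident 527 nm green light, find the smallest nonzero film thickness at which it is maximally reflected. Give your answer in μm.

Ray reflecting at the top interface goes from n = 1.545 toward n = 1.976: a half-wave phase shift.
Bottom surface (1.976 → 2.481): reflection off a higher-index medium gives a half-wave phase shift.
Zero or two π shifts → no net half-wave offset.
For bright reflection here: 2 n t = m λ.
Minimum nonzero at m = 1: t = λ / (2 n) = 527 / (2 × 1.976) = 133 nm.

0.133 μm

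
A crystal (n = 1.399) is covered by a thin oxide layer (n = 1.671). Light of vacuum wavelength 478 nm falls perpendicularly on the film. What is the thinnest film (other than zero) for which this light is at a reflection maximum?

Ray reflecting at the top interface goes from n = 1.0 toward n = 1.671: a half-wave phase shift.
Bottom surface (1.671 → 1.399): reflection off a lower-index medium gives no phase shift.
Net: one phase inversion between the two reflected rays.
With one net inversion, constructive interference in reflection requires 2 n t = (m + ½) λ.
Minimum at m = 0: t = λ / (4 n) = 478 / (4 × 1.671) = 71.5 nm.

71.5 nm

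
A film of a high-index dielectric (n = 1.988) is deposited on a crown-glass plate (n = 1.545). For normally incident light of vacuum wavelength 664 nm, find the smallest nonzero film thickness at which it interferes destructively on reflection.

167 nm

Ray reflecting at the top interface goes from n = 1.0 toward n = 1.988: a half-wave phase shift.
Bottom surface (1.988 → 1.545): reflection off a lower-index medium gives no phase shift.
Net: one phase inversion between the two reflected rays.
For weak reflection here: 2 n t = m λ.
Minimum nonzero at m = 1: t = λ / (2 n) = 664 / (2 × 1.988) = 167 nm.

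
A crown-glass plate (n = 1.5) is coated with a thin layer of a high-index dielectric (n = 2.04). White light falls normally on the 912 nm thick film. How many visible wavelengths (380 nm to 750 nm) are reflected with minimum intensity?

At the upper boundary (n = 1.0 to n = 2.04) the reflected ray undergoes a half-wave phase shift.
At the lower boundary (n = 2.04 to n = 1.5) the reflected ray undergoes no phase shift.
Exactly one π shift → a net half-wave offset.
For weak reflection here: 2 n t = m λ.
λ = 2 n t / m = 3721 / m nm.
m=4: 930 nm (IR); m=5: 744 nm (visible); m=6: 620 nm (visible); m=7: 532 nm (visible); m=8: 465 nm (visible); m=9: 413 nm (visible); m=10: 372 nm (UV).

5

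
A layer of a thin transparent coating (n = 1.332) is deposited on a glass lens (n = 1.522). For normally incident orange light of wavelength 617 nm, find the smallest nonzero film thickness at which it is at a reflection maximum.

232 nm

Top surface (1.0 → 1.332): reflection off a higher-index medium gives a half-wave phase shift.
Ray reflecting at the bottom interface goes from n = 1.332 toward n = 1.522: a half-wave phase shift.
Zero or two π shifts → no net half-wave offset.
So the condition for constructive reflection is 2 n t = m λ.
Minimum nonzero at m = 1: t = λ / (2 n) = 617 / (2 × 1.332) = 232 nm.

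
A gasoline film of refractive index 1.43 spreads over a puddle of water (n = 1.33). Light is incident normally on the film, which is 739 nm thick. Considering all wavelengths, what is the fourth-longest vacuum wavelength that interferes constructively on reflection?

604 nm

Top surface (1.0 → 1.43): reflection off a higher-index medium gives a half-wave phase shift.
Ray reflecting at the bottom interface goes from n = 1.43 toward n = 1.33: no phase shift.
The two reflections differ by half a wavelength.
With one net inversion, constructive interference in reflection requires 2 n t = (m + ½) λ.
λ = 2 n t / (m + ½). The fourth-longest wavelength is m = 3: λ = 2 × 1.43 × 739 / 3.50 = 604 nm.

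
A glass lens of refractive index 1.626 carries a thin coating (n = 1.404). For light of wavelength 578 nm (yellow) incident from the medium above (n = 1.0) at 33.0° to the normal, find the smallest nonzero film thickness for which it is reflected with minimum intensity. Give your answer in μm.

Top surface (1.0 → 1.404): reflection off a higher-index medium gives a half-wave phase shift.
Bottom surface (1.404 → 1.626): reflection off a higher-index medium gives a half-wave phase shift.
Net: no relative phase inversion (both shifts match).
With no net inversion, destructive interference in reflection requires 2 n t cos θ_r = (m + ½) λ.
Snell's law: 1.0 sin 33.0° = 1.404 sin θ_r → sin θ_r = 0.388, cos θ_r = 0.922.
Minimum at m = 0: t = λ / (4 n cos θ_r) = 578 / (4 × 1.404 × 0.922) = 112 nm.

0.112 μm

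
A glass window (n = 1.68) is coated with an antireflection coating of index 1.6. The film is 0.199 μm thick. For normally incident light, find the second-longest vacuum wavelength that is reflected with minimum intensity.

425 nm

Top surface (1.0 → 1.6): reflection off a higher-index medium gives a half-wave phase shift.
Ray reflecting at the bottom interface goes from n = 1.6 toward n = 1.68: a half-wave phase shift.
Net: no relative phase inversion (both shifts match).
So the condition for destructive reflection is 2 n t = (m + ½) λ.
λ = 2 n t / (m + ½). The second-longest wavelength is m = 1: λ = 2 × 1.6 × 199 / 1.50 = 425 nm.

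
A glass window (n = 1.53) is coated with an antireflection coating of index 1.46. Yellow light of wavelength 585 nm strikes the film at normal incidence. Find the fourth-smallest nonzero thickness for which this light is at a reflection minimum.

Ray reflecting at the top interface goes from n = 1.0 toward n = 1.46: a half-wave phase shift.
At the lower boundary (n = 1.46 to n = 1.53) the reflected ray undergoes a half-wave phase shift.
The two reflections carry the same phase change, so no net offset.
For minimum reflection here: 2 n t = (m + ½) λ.
The fourth-smallest nonzero thickness corresponds to m = 3: t = (m + ½) λ / (2 n) = 3.50 × 585 / (2 × 1.46) = 701 nm.

701 nm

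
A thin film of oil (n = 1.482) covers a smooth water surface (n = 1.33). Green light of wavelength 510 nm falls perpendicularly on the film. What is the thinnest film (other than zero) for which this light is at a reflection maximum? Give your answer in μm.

0.0860 μm

At the upper boundary (n = 1.0 to n = 1.482) the reflected ray undergoes a half-wave phase shift.
Bottom surface (1.482 → 1.33): reflection off a lower-index medium gives no phase shift.
The two reflections differ by half a wavelength.
So the condition for constructive reflection is 2 n t = (m + ½) λ.
Minimum at m = 0: t = λ / (4 n) = 510 / (4 × 1.482) = 86.0 nm.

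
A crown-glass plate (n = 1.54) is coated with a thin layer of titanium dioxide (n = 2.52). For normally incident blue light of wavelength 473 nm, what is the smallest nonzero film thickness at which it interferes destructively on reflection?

93.8 nm

At the upper boundary (n = 1.0 to n = 2.52) the reflected ray undergoes a half-wave phase shift.
At the lower boundary (n = 2.52 to n = 1.54) the reflected ray undergoes no phase shift.
Exactly one π shift → a net half-wave offset.
With one net inversion, destructive interference in reflection requires 2 n t = m λ.
The smallest nonzero thickness corresponds to m = 1: t = m λ / (2 n) = 1.00 × 473 / (2 × 2.52) = 93.8 nm.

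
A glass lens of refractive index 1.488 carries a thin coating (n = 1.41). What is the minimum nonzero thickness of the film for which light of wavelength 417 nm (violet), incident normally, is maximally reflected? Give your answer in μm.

Ray reflecting at the top interface goes from n = 1.0 toward n = 1.41: a half-wave phase shift.
At the lower boundary (n = 1.41 to n = 1.488) the reflected ray undergoes a half-wave phase shift.
Net: no relative phase inversion (both shifts match).
For maximum reflection here: 2 n t = m λ.
Minimum nonzero at m = 1: t = λ / (2 n) = 417 / (2 × 1.41) = 148 nm.

0.148 μm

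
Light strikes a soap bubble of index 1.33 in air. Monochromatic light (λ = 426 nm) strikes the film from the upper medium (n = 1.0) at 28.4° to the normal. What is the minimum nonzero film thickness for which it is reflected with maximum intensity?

Ray reflecting at the top interface goes from n = 1.0 toward n = 1.33: a half-wave phase shift.
Bottom surface (1.33 → 1.0): reflection off a lower-index medium gives no phase shift.
The two reflections differ by half a wavelength.
For bright reflection here: 2 n t cos θ_r = (m + ½) λ.
Snell's law: 1.0 sin 28.4° = 1.33 sin θ_r → sin θ_r = 0.358, cos θ_r = 0.934.
Minimum at m = 0: t = λ / (4 n cos θ_r) = 426 / (4 × 1.33 × 0.934) = 85.7 nm.

85.7 nm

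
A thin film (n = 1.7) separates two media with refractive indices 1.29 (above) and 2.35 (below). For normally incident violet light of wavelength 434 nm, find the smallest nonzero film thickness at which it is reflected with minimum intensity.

63.8 nm

At the upper boundary (n = 1.29 to n = 1.7) the reflected ray undergoes a half-wave phase shift.
At the lower boundary (n = 1.7 to n = 2.35) the reflected ray undergoes a half-wave phase shift.
Net: no relative phase inversion (both shifts match).
So the condition for destructive reflection is 2 n t = (m + ½) λ.
Minimum at m = 0: t = λ / (4 n) = 434 / (4 × 1.7) = 63.8 nm.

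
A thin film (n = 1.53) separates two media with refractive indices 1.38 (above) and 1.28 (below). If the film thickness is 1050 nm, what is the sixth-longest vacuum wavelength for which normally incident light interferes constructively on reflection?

Ray reflecting at the top interface goes from n = 1.38 toward n = 1.53: a half-wave phase shift.
At the lower boundary (n = 1.53 to n = 1.28) the reflected ray undergoes no phase shift.
The two reflections differ by half a wavelength.
With one net inversion, constructive interference in reflection requires 2 n t = (m + ½) λ.
λ = 2 n t / (m + ½). The sixth-longest wavelength is m = 5: λ = 2 × 1.53 × 1050 / 5.50 = 584 nm.

584 nm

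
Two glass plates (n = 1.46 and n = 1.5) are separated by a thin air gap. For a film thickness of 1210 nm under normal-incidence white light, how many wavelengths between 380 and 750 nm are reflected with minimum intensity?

Top surface (1.46 → 1.0): reflection off a lower-index medium gives no phase shift.
Ray reflecting at the bottom interface goes from n = 1.0 toward n = 1.5: a half-wave phase shift.
Exactly one π shift → a net half-wave offset.
For minimum reflection here: 2 n t = m λ.
λ = 2 n t / m = 2420 / m nm.
m=3: 807 nm (IR); m=4: 605 nm (visible); m=5: 484 nm (visible); m=6: 403 nm (visible); m=7: 346 nm (UV).

3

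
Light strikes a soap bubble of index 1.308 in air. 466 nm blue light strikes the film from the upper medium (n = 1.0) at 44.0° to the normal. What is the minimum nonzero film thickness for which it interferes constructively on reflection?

105 nm

Ray reflecting at the top interface goes from n = 1.0 toward n = 1.308: a half-wave phase shift.
Bottom surface (1.308 → 1.0): reflection off a lower-index medium gives no phase shift.
Net: one phase inversion between the two reflected rays.
With one net inversion, constructive interference in reflection requires 2 n t cos θ_r = (m + ½) λ.
Snell's law: 1.0 sin 44.0° = 1.308 sin θ_r → sin θ_r = 0.531, cos θ_r = 0.847.
Minimum at m = 0: t = λ / (4 n cos θ_r) = 466 / (4 × 1.308 × 0.847) = 105 nm.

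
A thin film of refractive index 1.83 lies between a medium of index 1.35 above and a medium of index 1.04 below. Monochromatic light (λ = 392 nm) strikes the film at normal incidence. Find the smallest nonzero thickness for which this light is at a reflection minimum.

107 nm

Ray reflecting at the top interface goes from n = 1.35 toward n = 1.83: a half-wave phase shift.
Bottom surface (1.83 → 1.04): reflection off a lower-index medium gives no phase shift.
Net: one phase inversion between the two reflected rays.
With one net inversion, destructive interference in reflection requires 2 n t = m λ.
The smallest nonzero thickness corresponds to m = 1: t = m λ / (2 n) = 1.00 × 392 / (2 × 1.83) = 107 nm.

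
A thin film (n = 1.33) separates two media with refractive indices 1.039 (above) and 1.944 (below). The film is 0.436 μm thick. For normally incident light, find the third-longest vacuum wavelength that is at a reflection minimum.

Ray reflecting at the top interface goes from n = 1.039 toward n = 1.33: a half-wave phase shift.
At the lower boundary (n = 1.33 to n = 1.944) the reflected ray undergoes a half-wave phase shift.
Zero or two π shifts → no net half-wave offset.
So the condition for destructive reflection is 2 n t = (m + ½) λ.
λ = 2 n t / (m + ½). The third-longest wavelength is m = 2: λ = 2 × 1.33 × 436 / 2.50 = 464 nm.

464 nm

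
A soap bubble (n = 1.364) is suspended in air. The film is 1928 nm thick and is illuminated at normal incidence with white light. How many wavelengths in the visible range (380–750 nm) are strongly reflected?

At the upper boundary (n = 1.0 to n = 1.364) the reflected ray undergoes a half-wave phase shift.
At the lower boundary (n = 1.364 to n = 1.0) the reflected ray undergoes no phase shift.
Net: one phase inversion between the two reflected rays.
So the condition for constructive reflection is 2 n t = (m + ½) λ.
λ = 2 n t / (m + ½) = 5260 / (m + ½) nm.
m=6: 809 nm (IR); m=7: 701 nm (visible); m=8: 619 nm (visible); m=9: 554 nm (visible); m=10: 501 nm (visible); m=11: 457 nm (visible); m=12: 421 nm (visible); m=13: 390 nm (visible); m=14: 363 nm (UV).

7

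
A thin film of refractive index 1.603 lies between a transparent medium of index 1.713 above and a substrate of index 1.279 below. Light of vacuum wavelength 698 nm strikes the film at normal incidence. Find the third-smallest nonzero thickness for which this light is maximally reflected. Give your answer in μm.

Top surface (1.713 → 1.603): reflection off a lower-index medium gives no phase shift.
At the lower boundary (n = 1.603 to n = 1.279) the reflected ray undergoes no phase shift.
Net: no relative phase inversion (both shifts match).
With no net inversion, constructive interference in reflection requires 2 n t = m λ.
The third-smallest nonzero thickness corresponds to m = 3: t = m λ / (2 n) = 3.00 × 698 / (2 × 1.603) = 653 nm.

0.653 μm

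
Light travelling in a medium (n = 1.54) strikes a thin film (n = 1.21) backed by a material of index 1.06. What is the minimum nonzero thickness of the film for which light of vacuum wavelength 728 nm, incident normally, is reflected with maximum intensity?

301 nm

Ray reflecting at the top interface goes from n = 1.54 toward n = 1.21: no phase shift.
Bottom surface (1.21 → 1.06): reflection off a lower-index medium gives no phase shift.
Zero or two π shifts → no net half-wave offset.
With no net inversion, constructive interference in reflection requires 2 n t = m λ.
Minimum nonzero at m = 1: t = λ / (2 n) = 728 / (2 × 1.21) = 301 nm.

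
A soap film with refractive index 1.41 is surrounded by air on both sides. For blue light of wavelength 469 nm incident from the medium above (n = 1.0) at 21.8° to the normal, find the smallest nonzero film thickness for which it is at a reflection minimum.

172 nm

At the upper boundary (n = 1.0 to n = 1.41) the reflected ray undergoes a half-wave phase shift.
At the lower boundary (n = 1.41 to n = 1.0) the reflected ray undergoes no phase shift.
Net: one phase inversion between the two reflected rays.
For minimum reflection here: 2 n t cos θ_r = m λ.
Snell's law: 1.0 sin 21.8° = 1.41 sin θ_r → sin θ_r = 0.263, cos θ_r = 0.965.
Minimum nonzero at m = 1: t = λ / (2 n cos θ_r) = 469 / (2 × 1.41 × 0.965) = 172 nm.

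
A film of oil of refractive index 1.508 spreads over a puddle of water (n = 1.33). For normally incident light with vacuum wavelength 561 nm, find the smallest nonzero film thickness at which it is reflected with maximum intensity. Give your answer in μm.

At the upper boundary (n = 1.0 to n = 1.508) the reflected ray undergoes a half-wave phase shift.
Ray reflecting at the bottom interface goes from n = 1.508 toward n = 1.33: no phase shift.
Exactly one π shift → a net half-wave offset.
For strong reflection here: 2 n t = (m + ½) λ.
Minimum at m = 0: t = λ / (4 n) = 561 / (4 × 1.508) = 93.0 nm.

0.0930 μm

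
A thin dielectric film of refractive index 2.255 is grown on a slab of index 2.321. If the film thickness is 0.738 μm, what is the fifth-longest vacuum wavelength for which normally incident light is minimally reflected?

At the upper boundary (n = 1.0 to n = 2.255) the reflected ray undergoes a half-wave phase shift.
Bottom surface (2.255 → 2.321): reflection off a higher-index medium gives a half-wave phase shift.
Net: no relative phase inversion (both shifts match).
With no net inversion, destructive interference in reflection requires 2 n t = (m + ½) λ.
λ = 2 n t / (m + ½). The fifth-longest wavelength is m = 4: λ = 2 × 2.255 × 738 / 4.50 = 740 nm.

740 nm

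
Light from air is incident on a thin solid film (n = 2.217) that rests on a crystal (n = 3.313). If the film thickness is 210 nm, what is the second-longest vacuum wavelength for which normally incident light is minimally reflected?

Top surface (1.0 → 2.217): reflection off a higher-index medium gives a half-wave phase shift.
At the lower boundary (n = 2.217 to n = 3.313) the reflected ray undergoes a half-wave phase shift.
The two reflections carry the same phase change, so no net offset.
With no net inversion, destructive interference in reflection requires 2 n t = (m + ½) λ.
λ = 2 n t / (m + ½). The second-longest wavelength is m = 1: λ = 2 × 2.217 × 210 / 1.50 = 621 nm.

621 nm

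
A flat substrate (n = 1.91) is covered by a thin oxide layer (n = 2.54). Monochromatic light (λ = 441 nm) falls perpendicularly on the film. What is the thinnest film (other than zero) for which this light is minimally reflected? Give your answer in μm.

At the upper boundary (n = 1.0 to n = 2.54) the reflected ray undergoes a half-wave phase shift.
At the lower boundary (n = 2.54 to n = 1.91) the reflected ray undergoes no phase shift.
Exactly one π shift → a net half-wave offset.
So the condition for destructive reflection is 2 n t = m λ.
Minimum nonzero at m = 1: t = λ / (2 n) = 441 / (2 × 2.54) = 86.8 nm.

0.0868 μm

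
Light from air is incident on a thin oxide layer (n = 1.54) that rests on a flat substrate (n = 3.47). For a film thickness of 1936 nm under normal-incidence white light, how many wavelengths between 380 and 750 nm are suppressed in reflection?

8

Top surface (1.0 → 1.54): reflection off a higher-index medium gives a half-wave phase shift.
Ray reflecting at the bottom interface goes from n = 1.54 toward n = 3.47: a half-wave phase shift.
Net: no relative phase inversion (both shifts match).
For weak reflection here: 2 n t = (m + ½) λ.
λ = 2 n t / (m + ½) = 5963 / (m + ½) nm.
m=7: 795 nm (IR); m=8: 702 nm (visible); m=9: 628 nm (visible); m=10: 568 nm (visible); m=11: 519 nm (visible); m=12: 477 nm (visible); m=13: 442 nm (visible); m=14: 411 nm (visible); m=15: 385 nm (visible); m=16: 361 nm (UV).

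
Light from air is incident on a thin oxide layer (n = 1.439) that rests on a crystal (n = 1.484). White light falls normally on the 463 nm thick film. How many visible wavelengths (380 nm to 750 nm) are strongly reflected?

2

At the upper boundary (n = 1.0 to n = 1.439) the reflected ray undergoes a half-wave phase shift.
Ray reflecting at the bottom interface goes from n = 1.439 toward n = 1.484: a half-wave phase shift.
The two reflections carry the same phase change, so no net offset.
With no net inversion, constructive interference in reflection requires 2 n t = m λ.
λ = 2 n t / m = 1333 / m nm.
m=1: 1333 nm (IR); m=2: 666 nm (visible); m=3: 444 nm (visible); m=4: 333 nm (UV).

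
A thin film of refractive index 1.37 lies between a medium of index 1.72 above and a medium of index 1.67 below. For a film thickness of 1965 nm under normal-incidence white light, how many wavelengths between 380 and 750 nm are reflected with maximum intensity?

At the upper boundary (n = 1.72 to n = 1.37) the reflected ray undergoes no phase shift.
Bottom surface (1.37 → 1.67): reflection off a higher-index medium gives a half-wave phase shift.
Exactly one π shift → a net half-wave offset.
So the condition for constructive reflection is 2 n t = (m + ½) λ.
λ = 2 n t / (m + ½) = 5384 / (m + ½) nm.
m=6: 828 nm (IR); m=7: 718 nm (visible); m=8: 633 nm (visible); m=9: 567 nm (visible); m=10: 513 nm (visible); m=11: 468 nm (visible); m=12: 431 nm (visible); m=13: 399 nm (visible); m=14: 371 nm (UV).

7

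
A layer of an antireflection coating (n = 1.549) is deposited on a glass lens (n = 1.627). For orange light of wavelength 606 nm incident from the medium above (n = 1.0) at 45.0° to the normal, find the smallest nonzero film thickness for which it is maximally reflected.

At the upper boundary (n = 1.0 to n = 1.549) the reflected ray undergoes a half-wave phase shift.
At the lower boundary (n = 1.549 to n = 1.627) the reflected ray undergoes a half-wave phase shift.
The two reflections carry the same phase change, so no net offset.
With no net inversion, constructive interference in reflection requires 2 n t cos θ_r = m λ.
Snell's law: 1.0 sin 45.0° = 1.549 sin θ_r → sin θ_r = 0.456, cos θ_r = 0.890.
Minimum nonzero at m = 1: t = λ / (2 n cos θ_r) = 606 / (2 × 1.549 × 0.890) = 220 nm.

220 nm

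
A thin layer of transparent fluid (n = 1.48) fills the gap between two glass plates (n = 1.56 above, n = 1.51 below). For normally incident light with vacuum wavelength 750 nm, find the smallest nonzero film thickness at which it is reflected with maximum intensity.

Ray reflecting at the top interface goes from n = 1.56 toward n = 1.48: no phase shift.
Bottom surface (1.48 → 1.51): reflection off a higher-index medium gives a half-wave phase shift.
Exactly one π shift → a net half-wave offset.
So the condition for constructive reflection is 2 n t = (m + ½) λ.
Minimum at m = 0: t = λ / (4 n) = 750 / (4 × 1.48) = 127 nm.

127 nm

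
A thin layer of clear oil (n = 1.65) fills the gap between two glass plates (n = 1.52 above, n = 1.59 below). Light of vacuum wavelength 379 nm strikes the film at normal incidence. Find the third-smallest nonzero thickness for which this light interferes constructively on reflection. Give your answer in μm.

0.287 μm

Top surface (1.52 → 1.65): reflection off a higher-index medium gives a half-wave phase shift.
At the lower boundary (n = 1.65 to n = 1.59) the reflected ray undergoes no phase shift.
The two reflections differ by half a wavelength.
With one net inversion, constructive interference in reflection requires 2 n t = (m + ½) λ.
The third-smallest nonzero thickness corresponds to m = 2: t = (m + ½) λ / (2 n) = 2.50 × 379 / (2 × 1.65) = 287 nm.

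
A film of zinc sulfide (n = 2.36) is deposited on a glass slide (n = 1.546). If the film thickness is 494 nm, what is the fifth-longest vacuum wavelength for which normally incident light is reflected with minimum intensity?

Top surface (1.0 → 2.36): reflection off a higher-index medium gives a half-wave phase shift.
Ray reflecting at the bottom interface goes from n = 2.36 toward n = 1.546: no phase shift.
The two reflections differ by half a wavelength.
For minimum reflection here: 2 n t = m λ.
λ = 2 n t / m. The fifth-longest wavelength is m = 5: λ = 2 × 2.36 × 494 / 5.00 = 466 nm.

466 nm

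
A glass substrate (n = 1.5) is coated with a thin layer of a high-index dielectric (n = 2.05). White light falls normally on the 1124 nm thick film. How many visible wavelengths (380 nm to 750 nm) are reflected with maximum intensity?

6

At the upper boundary (n = 1.0 to n = 2.05) the reflected ray undergoes a half-wave phase shift.
Bottom surface (2.05 → 1.5): reflection off a lower-index medium gives no phase shift.
The two reflections differ by half a wavelength.
With one net inversion, constructive interference in reflection requires 2 n t = (m + ½) λ.
λ = 2 n t / (m + ½) = 4608 / (m + ½) nm.
m=5: 838 nm (IR); m=6: 709 nm (visible); m=7: 614 nm (visible); m=8: 542 nm (visible); m=9: 485 nm (visible); m=10: 439 nm (visible); m=11: 401 nm (visible); m=12: 369 nm (UV).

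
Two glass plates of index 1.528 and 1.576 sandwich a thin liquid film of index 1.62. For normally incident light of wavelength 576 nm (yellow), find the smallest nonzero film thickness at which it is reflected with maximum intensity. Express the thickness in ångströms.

889 Å

Top surface (1.528 → 1.62): reflection off a higher-index medium gives a half-wave phase shift.
Ray reflecting at the bottom interface goes from n = 1.62 toward n = 1.576: no phase shift.
The two reflections differ by half a wavelength.
So the condition for constructive reflection is 2 n t = (m + ½) λ.
Minimum at m = 0: t = λ / (4 n) = 576 / (4 × 1.62) = 88.9 nm.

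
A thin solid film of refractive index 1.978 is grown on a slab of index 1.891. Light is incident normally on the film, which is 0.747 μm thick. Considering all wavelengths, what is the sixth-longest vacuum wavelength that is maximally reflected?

537 nm

Ray reflecting at the top interface goes from n = 1.0 toward n = 1.978: a half-wave phase shift.
Ray reflecting at the bottom interface goes from n = 1.978 toward n = 1.891: no phase shift.
Exactly one π shift → a net half-wave offset.
With one net inversion, constructive interference in reflection requires 2 n t = (m + ½) λ.
λ = 2 n t / (m + ½). The sixth-longest wavelength is m = 5: λ = 2 × 1.978 × 747 / 5.50 = 537 nm.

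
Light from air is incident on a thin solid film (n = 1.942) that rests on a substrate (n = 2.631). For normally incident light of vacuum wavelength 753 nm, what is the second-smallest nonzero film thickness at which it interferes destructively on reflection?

291 nm

At the upper boundary (n = 1.0 to n = 1.942) the reflected ray undergoes a half-wave phase shift.
Bottom surface (1.942 → 2.631): reflection off a higher-index medium gives a half-wave phase shift.
Net: no relative phase inversion (both shifts match).
For minimum reflection here: 2 n t = (m + ½) λ.
The second-smallest nonzero thickness corresponds to m = 1: t = (m + ½) λ / (2 n) = 1.50 × 753 / (2 × 1.942) = 291 nm.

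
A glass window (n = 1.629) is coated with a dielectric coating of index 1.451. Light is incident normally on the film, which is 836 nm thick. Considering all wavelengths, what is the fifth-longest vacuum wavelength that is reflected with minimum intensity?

539 nm

At the upper boundary (n = 1.0 to n = 1.451) the reflected ray undergoes a half-wave phase shift.
At the lower boundary (n = 1.451 to n = 1.629) the reflected ray undergoes a half-wave phase shift.
Zero or two π shifts → no net half-wave offset.
For minimum reflection here: 2 n t = (m + ½) λ.
λ = 2 n t / (m + ½). The fifth-longest wavelength is m = 4: λ = 2 × 1.451 × 836 / 4.50 = 539 nm.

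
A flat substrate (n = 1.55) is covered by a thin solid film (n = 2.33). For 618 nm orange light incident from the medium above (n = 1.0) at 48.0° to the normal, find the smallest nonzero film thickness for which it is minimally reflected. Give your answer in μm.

0.140 μm

At the upper boundary (n = 1.0 to n = 2.33) the reflected ray undergoes a half-wave phase shift.
Ray reflecting at the bottom interface goes from n = 2.33 toward n = 1.55: no phase shift.
The two reflections differ by half a wavelength.
With one net inversion, destructive interference in reflection requires 2 n t cos θ_r = m λ.
Snell's law: 1.0 sin 48.0° = 2.33 sin θ_r → sin θ_r = 0.319, cos θ_r = 0.948.
Minimum nonzero at m = 1: t = λ / (2 n cos θ_r) = 618 / (2 × 2.33 × 0.948) = 140 nm.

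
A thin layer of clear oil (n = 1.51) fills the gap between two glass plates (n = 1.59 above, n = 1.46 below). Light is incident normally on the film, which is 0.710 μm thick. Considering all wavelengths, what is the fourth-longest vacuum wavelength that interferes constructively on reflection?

At the upper boundary (n = 1.59 to n = 1.51) the reflected ray undergoes no phase shift.
At the lower boundary (n = 1.51 to n = 1.46) the reflected ray undergoes no phase shift.
Zero or two π shifts → no net half-wave offset.
For strong reflection here: 2 n t = m λ.
λ = 2 n t / m. The fourth-longest wavelength is m = 4: λ = 2 × 1.51 × 710 / 4.00 = 536 nm.

536 nm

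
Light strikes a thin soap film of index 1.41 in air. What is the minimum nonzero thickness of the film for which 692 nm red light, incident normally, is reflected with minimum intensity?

245 nm

Top surface (1.0 → 1.41): reflection off a higher-index medium gives a half-wave phase shift.
At the lower boundary (n = 1.41 to n = 1.0) the reflected ray undergoes no phase shift.
The two reflections differ by half a wavelength.
With one net inversion, destructive interference in reflection requires 2 n t = m λ.
Minimum nonzero at m = 1: t = λ / (2 n) = 692 / (2 × 1.41) = 245 nm.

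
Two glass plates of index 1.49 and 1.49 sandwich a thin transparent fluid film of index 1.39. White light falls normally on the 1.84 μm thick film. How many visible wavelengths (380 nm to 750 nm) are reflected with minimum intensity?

7

At the upper boundary (n = 1.49 to n = 1.39) the reflected ray undergoes no phase shift.
Ray reflecting at the bottom interface goes from n = 1.39 toward n = 1.49: a half-wave phase shift.
Net: one phase inversion between the two reflected rays.
With one net inversion, destructive interference in reflection requires 2 n t = m λ.
λ = 2 n t / m = 5115 / m nm.
m=6: 853 nm (IR); m=7: 731 nm (visible); m=8: 639 nm (visible); m=9: 568 nm (visible); m=10: 512 nm (visible); m=11: 465 nm (visible); m=12: 426 nm (visible); m=13: 393 nm (visible); m=14: 365 nm (UV).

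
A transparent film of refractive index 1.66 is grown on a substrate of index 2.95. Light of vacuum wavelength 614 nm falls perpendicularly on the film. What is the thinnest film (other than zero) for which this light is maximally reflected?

Top surface (1.0 → 1.66): reflection off a higher-index medium gives a half-wave phase shift.
At the lower boundary (n = 1.66 to n = 2.95) the reflected ray undergoes a half-wave phase shift.
Net: no relative phase inversion (both shifts match).
So the condition for constructive reflection is 2 n t = m λ.
Minimum nonzero at m = 1: t = λ / (2 n) = 614 / (2 × 1.66) = 185 nm.

185 nm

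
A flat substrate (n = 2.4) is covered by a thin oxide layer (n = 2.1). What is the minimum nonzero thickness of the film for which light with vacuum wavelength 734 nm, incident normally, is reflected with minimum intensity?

87.4 nm

Ray reflecting at the top interface goes from n = 1.0 toward n = 2.1: a half-wave phase shift.
Ray reflecting at the bottom interface goes from n = 2.1 toward n = 2.4: a half-wave phase shift.
Zero or two π shifts → no net half-wave offset.
With no net inversion, destructive interference in reflection requires 2 n t = (m + ½) λ.
Minimum at m = 0: t = λ / (4 n) = 734 / (4 × 2.1) = 87.4 nm.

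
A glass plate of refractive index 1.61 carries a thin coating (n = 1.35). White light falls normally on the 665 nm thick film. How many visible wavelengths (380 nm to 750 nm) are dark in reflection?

Top surface (1.0 → 1.35): reflection off a higher-index medium gives a half-wave phase shift.
At the lower boundary (n = 1.35 to n = 1.61) the reflected ray undergoes a half-wave phase shift.
Zero or two π shifts → no net half-wave offset.
With no net inversion, destructive interference in reflection requires 2 n t = (m + ½) λ.
λ = 2 n t / (m + ½) = 1796 / (m + ½) nm.
m=1: 1197 nm (IR); m=2: 718 nm (visible); m=3: 513 nm (visible); m=4: 399 nm (visible); m=5: 326 nm (UV).

3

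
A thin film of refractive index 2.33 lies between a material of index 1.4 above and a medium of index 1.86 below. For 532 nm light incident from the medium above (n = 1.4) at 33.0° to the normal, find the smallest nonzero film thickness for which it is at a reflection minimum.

At the upper boundary (n = 1.4 to n = 2.33) the reflected ray undergoes a half-wave phase shift.
Bottom surface (2.33 → 1.86): reflection off a lower-index medium gives no phase shift.
Net: one phase inversion between the two reflected rays.
With one net inversion, destructive interference in reflection requires 2 n t cos θ_r = m λ.
Snell's law: 1.4 sin 33.0° = 2.33 sin θ_r → sin θ_r = 0.327, cos θ_r = 0.945.
Minimum nonzero at m = 1: t = λ / (2 n cos θ_r) = 532 / (2 × 2.33 × 0.945) = 121 nm.

121 nm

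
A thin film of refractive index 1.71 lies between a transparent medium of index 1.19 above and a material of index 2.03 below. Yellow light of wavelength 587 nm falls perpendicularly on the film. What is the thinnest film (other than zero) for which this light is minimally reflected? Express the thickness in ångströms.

Top surface (1.19 → 1.71): reflection off a higher-index medium gives a half-wave phase shift.
At the lower boundary (n = 1.71 to n = 2.03) the reflected ray undergoes a half-wave phase shift.
Zero or two π shifts → no net half-wave offset.
For dark reflection here: 2 n t = (m + ½) λ.
Minimum at m = 0: t = λ / (4 n) = 587 / (4 × 1.71) = 85.8 nm.

858 Å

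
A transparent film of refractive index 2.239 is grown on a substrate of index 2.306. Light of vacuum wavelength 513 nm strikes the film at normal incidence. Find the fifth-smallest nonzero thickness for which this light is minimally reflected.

At the upper boundary (n = 1.0 to n = 2.239) the reflected ray undergoes a half-wave phase shift.
At the lower boundary (n = 2.239 to n = 2.306) the reflected ray undergoes a half-wave phase shift.
Net: no relative phase inversion (both shifts match).
With no net inversion, destructive interference in reflection requires 2 n t = (m + ½) λ.
The fifth-smallest nonzero thickness corresponds to m = 4: t = (m + ½) λ / (2 n) = 4.50 × 513 / (2 × 2.239) = 516 nm.

516 nm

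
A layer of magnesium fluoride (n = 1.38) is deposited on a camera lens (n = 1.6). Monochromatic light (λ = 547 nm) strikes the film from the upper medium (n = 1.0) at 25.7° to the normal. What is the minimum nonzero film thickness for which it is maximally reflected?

Ray reflecting at the top interface goes from n = 1.0 toward n = 1.38: a half-wave phase shift.
At the lower boundary (n = 1.38 to n = 1.6) the reflected ray undergoes a half-wave phase shift.
Zero or two π shifts → no net half-wave offset.
So the condition for constructive reflection is 2 n t cos θ_r = m λ.
Snell's law: 1.0 sin 25.7° = 1.38 sin θ_r → sin θ_r = 0.314, cos θ_r = 0.949.
Minimum nonzero at m = 1: t = λ / (2 n cos θ_r) = 547 / (2 × 1.38 × 0.949) = 209 nm.

209 nm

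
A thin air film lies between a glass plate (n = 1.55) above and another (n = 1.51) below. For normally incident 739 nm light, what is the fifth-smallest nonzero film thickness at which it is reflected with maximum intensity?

1663 nm

Top surface (1.55 → 1.0): reflection off a lower-index medium gives no phase shift.
Bottom surface (1.0 → 1.51): reflection off a higher-index medium gives a half-wave phase shift.
The two reflections differ by half a wavelength.
For maximum reflection here: 2 n t = (m + ½) λ.
The fifth-smallest nonzero thickness corresponds to m = 4: t = (m + ½) λ / (2 n) = 4.50 × 739 / (2 × 1.0) = 1663 nm.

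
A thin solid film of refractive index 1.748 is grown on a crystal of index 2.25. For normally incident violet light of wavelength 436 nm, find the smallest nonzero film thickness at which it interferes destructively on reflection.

Ray reflecting at the top interface goes from n = 1.0 toward n = 1.748: a half-wave phase shift.
Bottom surface (1.748 → 2.25): reflection off a higher-index medium gives a half-wave phase shift.
The two reflections carry the same phase change, so no net offset.
For weak reflection here: 2 n t = (m + ½) λ.
Minimum at m = 0: t = λ / (4 n) = 436 / (4 × 1.748) = 62.4 nm.

62.4 nm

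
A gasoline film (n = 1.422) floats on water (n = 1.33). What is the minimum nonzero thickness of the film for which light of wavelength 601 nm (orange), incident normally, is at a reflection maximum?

106 nm

Top surface (1.0 → 1.422): reflection off a higher-index medium gives a half-wave phase shift.
Ray reflecting at the bottom interface goes from n = 1.422 toward n = 1.33: no phase shift.
The two reflections differ by half a wavelength.
With one net inversion, constructive interference in reflection requires 2 n t = (m + ½) λ.
Minimum at m = 0: t = λ / (4 n) = 601 / (4 × 1.422) = 106 nm.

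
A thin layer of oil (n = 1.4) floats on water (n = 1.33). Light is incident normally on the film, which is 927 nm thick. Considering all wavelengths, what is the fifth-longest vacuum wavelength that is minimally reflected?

519 nm

At the upper boundary (n = 1.0 to n = 1.4) the reflected ray undergoes a half-wave phase shift.
At the lower boundary (n = 1.4 to n = 1.33) the reflected ray undergoes no phase shift.
The two reflections differ by half a wavelength.
So the condition for destructive reflection is 2 n t = m λ.
λ = 2 n t / m. The fifth-longest wavelength is m = 5: λ = 2 × 1.4 × 927 / 5.00 = 519 nm.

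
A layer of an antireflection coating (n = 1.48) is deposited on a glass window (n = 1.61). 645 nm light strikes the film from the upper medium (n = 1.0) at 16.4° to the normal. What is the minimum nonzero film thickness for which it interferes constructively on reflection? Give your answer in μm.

0.222 μm

Top surface (1.0 → 1.48): reflection off a higher-index medium gives a half-wave phase shift.
Bottom surface (1.48 → 1.61): reflection off a higher-index medium gives a half-wave phase shift.
Zero or two π shifts → no net half-wave offset.
So the condition for constructive reflection is 2 n t cos θ_r = m λ.
Snell's law: 1.0 sin 16.4° = 1.48 sin θ_r → sin θ_r = 0.191, cos θ_r = 0.982.
Minimum nonzero at m = 1: t = λ / (2 n cos θ_r) = 645 / (2 × 1.48 × 0.982) = 222 nm.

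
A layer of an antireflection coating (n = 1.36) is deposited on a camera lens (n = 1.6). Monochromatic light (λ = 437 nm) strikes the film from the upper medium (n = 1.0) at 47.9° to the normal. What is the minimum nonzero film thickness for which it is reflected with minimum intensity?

95.9 nm

Top surface (1.0 → 1.36): reflection off a higher-index medium gives a half-wave phase shift.
Ray reflecting at the bottom interface goes from n = 1.36 toward n = 1.6: a half-wave phase shift.
Zero or two π shifts → no net half-wave offset.
With no net inversion, destructive interference in reflection requires 2 n t cos θ_r = (m + ½) λ.
Snell's law: 1.0 sin 47.9° = 1.36 sin θ_r → sin θ_r = 0.546, cos θ_r = 0.838.
Minimum at m = 0: t = λ / (4 n cos θ_r) = 437 / (4 × 1.36 × 0.838) = 95.9 nm.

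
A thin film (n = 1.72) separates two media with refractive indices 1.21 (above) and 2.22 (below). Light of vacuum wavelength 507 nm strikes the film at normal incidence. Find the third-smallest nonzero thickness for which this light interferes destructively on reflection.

368 nm

Ray reflecting at the top interface goes from n = 1.21 toward n = 1.72: a half-wave phase shift.
At the lower boundary (n = 1.72 to n = 2.22) the reflected ray undergoes a half-wave phase shift.
The two reflections carry the same phase change, so no net offset.
For weak reflection here: 2 n t = (m + ½) λ.
The third-smallest nonzero thickness corresponds to m = 2: t = (m + ½) λ / (2 n) = 2.50 × 507 / (2 × 1.72) = 368 nm.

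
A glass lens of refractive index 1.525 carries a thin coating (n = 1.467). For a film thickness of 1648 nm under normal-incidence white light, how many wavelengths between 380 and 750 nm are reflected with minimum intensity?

7

At the upper boundary (n = 1.0 to n = 1.467) the reflected ray undergoes a half-wave phase shift.
At the lower boundary (n = 1.467 to n = 1.525) the reflected ray undergoes a half-wave phase shift.
The two reflections carry the same phase change, so no net offset.
With no net inversion, destructive interference in reflection requires 2 n t = (m + ½) λ.
λ = 2 n t / (m + ½) = 4835 / (m + ½) nm.
m=5: 879 nm (IR); m=6: 744 nm (visible); m=7: 645 nm (visible); m=8: 569 nm (visible); m=9: 509 nm (visible); m=10: 460 nm (visible); m=11: 420 nm (visible); m=12: 387 nm (visible); m=13: 358 nm (UV).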